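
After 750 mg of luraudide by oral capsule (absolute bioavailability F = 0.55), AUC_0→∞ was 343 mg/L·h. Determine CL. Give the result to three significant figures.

CL = 1.20 L/h

CL = F × Dose / AUC_0→∞
   = 0.55 × 750 / 343 = 1.20262 L/h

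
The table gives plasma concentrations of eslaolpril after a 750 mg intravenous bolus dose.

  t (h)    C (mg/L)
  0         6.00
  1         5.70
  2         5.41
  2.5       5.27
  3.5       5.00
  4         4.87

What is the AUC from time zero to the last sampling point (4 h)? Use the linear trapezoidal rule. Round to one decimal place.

AUC = 21.7 mg/L·h

Trapezoidal AUC_0→4:
  [0→1]: (6.00+5.70)/2 × 1 = 5.85
  [1→2]: (5.70+5.41)/2 × 1 = 5.555
  [2→2.5]: (5.41+5.27)/2 × 0.5 = 2.67
  [2.5→3.5]: (5.27+5.00)/2 × 1 = 5.135
  [3.5→4]: (5.00+4.87)/2 × 0.5 = 2.4675
  Sum = 21.6775 mg/L·h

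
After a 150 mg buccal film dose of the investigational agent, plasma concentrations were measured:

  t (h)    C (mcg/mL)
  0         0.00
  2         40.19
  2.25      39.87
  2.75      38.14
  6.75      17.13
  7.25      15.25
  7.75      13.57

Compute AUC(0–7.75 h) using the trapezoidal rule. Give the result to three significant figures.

AUC = 196 mcg/mL·h

Trapezoidal AUC_0→7.75:
  [0→2]: (0.00+40.19)/2 × 2 = 40.19
  [2→2.25]: (40.19+39.87)/2 × 0.25 = 10.0075
  [2.25→2.75]: (39.87+38.14)/2 × 0.5 = 19.5025
  [2.75→6.75]: (38.14+17.13)/2 × 4 = 110.54
  [6.75→7.25]: (17.13+15.25)/2 × 0.5 = 8.095
  [7.25→7.75]: (15.25+13.57)/2 × 0.5 = 7.205
  Sum = 195.54 mcg/mL·h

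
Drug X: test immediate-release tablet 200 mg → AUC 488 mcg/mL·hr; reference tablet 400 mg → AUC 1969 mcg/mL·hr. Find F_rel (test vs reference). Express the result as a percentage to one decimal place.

F_rel = (AUC_test/D_test) / (AUC_ref/D_ref)
      = (488/200) / (1969/400)
      = 2.44 / 4.9225 = 0.4957 = 49.57%

F_rel = 49.6%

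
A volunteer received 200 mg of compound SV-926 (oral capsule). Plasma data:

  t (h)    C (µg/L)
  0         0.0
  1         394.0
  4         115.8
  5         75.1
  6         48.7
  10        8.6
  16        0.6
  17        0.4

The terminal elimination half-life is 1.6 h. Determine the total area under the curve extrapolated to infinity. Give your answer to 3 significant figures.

AUC = 1260 µg/L·h

Trapezoidal AUC_0→17:
  [0→1]: (0.0+394.0)/2 × 1 = 197.0
  [1→4]: (394.0+115.8)/2 × 3 = 764.7
  [4→5]: (115.8+75.1)/2 × 1 = 95.45
  [5→6]: (75.1+48.7)/2 × 1 = 61.9
  [6→10]: (48.7+8.6)/2 × 4 = 114.6
  [10→16]: (8.6+0.6)/2 × 6 = 27.6
  [16→17]: (0.6+0.4)/2 × 1 = 0.5
  Sum = 1261.75 µg/L·h
k_e = ln2 / t½ = 0.693147 / 1.6 = 0.4332 h^-1
Extrapolated tail: C_last / k_e = 0.4 / 0.4332 = 0.923
AUC_0→∞ = 1261.75 + 0.923 = 1262.673 µg/L·h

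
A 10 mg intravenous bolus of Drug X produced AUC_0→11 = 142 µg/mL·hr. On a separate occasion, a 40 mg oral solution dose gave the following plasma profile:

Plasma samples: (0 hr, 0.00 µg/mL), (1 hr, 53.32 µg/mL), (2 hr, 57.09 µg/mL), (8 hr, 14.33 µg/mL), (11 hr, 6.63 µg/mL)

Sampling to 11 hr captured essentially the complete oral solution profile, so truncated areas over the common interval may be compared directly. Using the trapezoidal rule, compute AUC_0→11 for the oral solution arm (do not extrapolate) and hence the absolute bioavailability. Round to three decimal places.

Trapezoidal AUC_0→11 (oral solution):
  [0→1]: (0.00+53.32)/2 × 1 = 26.66
  [1→2]: (53.32+57.09)/2 × 1 = 55.205
  [2→8]: (57.09+14.33)/2 × 6 = 214.26
  [8→11]: (14.33+6.63)/2 × 3 = 31.44
  Sum = 327.565 µg/mL·hr
F = (AUC_ev/D_ev)/(AUC_iv/D_iv) = (327.565/40)/(142/10) = 8.189125/14.2 = 0.5767

F = 0.577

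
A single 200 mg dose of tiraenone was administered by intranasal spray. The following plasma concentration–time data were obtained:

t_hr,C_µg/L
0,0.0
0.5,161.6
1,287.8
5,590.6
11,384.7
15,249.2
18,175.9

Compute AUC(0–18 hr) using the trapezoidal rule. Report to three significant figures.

Trapezoidal AUC_0→18:
  [0→0.5]: (0.0+161.6)/2 × 0.5 = 40.4
  [0.5→1]: (161.6+287.8)/2 × 0.5 = 112.35
  [1→5]: (287.8+590.6)/2 × 4 = 1756.8
  [5→11]: (590.6+384.7)/2 × 6 = 2925.9
  [11→15]: (384.7+249.2)/2 × 4 = 1267.8
  [15→18]: (249.2+175.9)/2 × 3 = 637.65
  Sum = 6740.9 µg/L·hr

AUC = 6740 µg/L·hr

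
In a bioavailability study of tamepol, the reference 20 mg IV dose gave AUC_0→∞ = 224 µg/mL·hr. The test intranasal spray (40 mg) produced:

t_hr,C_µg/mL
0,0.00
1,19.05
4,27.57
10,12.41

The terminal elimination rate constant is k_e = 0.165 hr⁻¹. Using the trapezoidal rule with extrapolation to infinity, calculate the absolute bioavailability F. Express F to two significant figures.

Trapezoidal AUC_0→10 (intranasal spray):
  [0→1]: (0.00+19.05)/2 × 1 = 9.525
  [1→4]: (19.05+27.57)/2 × 3 = 69.93
  [4→10]: (27.57+12.41)/2 × 6 = 119.94
  Sum = 199.395 µg/mL·hr
Tail: C_last/k_e = 12.41/0.165 = 75.212
AUC_0→∞ (intranasal spray) = 199.395 + 75.212 = 274.607 µg/mL·hr
F = (AUC_ev/D_ev)/(AUC_iv/D_iv) = (274.607/40)/(224/20) = 6.865175/11.2 = 0.6130

F = 0.61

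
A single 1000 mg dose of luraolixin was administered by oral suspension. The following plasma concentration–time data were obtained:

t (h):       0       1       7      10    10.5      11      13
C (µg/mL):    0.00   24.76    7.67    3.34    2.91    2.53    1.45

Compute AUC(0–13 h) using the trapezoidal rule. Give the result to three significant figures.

AUC = 133 µg/mL·h

Trapezoidal AUC_0→13:
  [0→1]: (0.00+24.76)/2 × 1 = 12.38
  [1→7]: (24.76+7.67)/2 × 6 = 97.29
  [7→10]: (7.67+3.34)/2 × 3 = 16.515
  [10→10.5]: (3.34+2.91)/2 × 0.5 = 1.5625
  [10.5→11]: (2.91+2.53)/2 × 0.5 = 1.36
  [11→13]: (2.53+1.45)/2 × 2 = 3.98
  Sum = 133.0875 µg/mL·h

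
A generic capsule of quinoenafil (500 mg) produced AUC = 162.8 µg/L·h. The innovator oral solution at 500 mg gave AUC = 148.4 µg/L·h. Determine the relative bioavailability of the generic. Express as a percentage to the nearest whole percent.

F_rel = (AUC_test/D_test) / (AUC_ref/D_ref)
      = (162.8/500) / (148.4/500)
      = 0.3256 / 0.2968 = 1.0970 = 109.70%

F_rel = 110%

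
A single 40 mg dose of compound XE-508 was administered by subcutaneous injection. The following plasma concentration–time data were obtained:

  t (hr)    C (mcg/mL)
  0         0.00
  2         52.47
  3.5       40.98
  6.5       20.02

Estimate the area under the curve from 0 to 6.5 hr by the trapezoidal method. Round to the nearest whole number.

AUC = 214 mcg/mL·hr

Trapezoidal AUC_0→6.5:
  [0→2]: (0.00+52.47)/2 × 2 = 52.47
  [2→3.5]: (52.47+40.98)/2 × 1.5 = 70.0875
  [3.5→6.5]: (40.98+20.02)/2 × 3 = 91.5
  Sum = 214.0575 mcg/mL·hr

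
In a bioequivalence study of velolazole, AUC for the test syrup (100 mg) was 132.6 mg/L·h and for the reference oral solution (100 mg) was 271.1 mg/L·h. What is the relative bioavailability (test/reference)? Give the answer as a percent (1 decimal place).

F_rel = (AUC_test/D_test) / (AUC_ref/D_ref)
      = (132.6/100) / (271.1/100)
      = 1.326 / 2.711 = 0.4891 = 48.91%

F_rel = 48.9%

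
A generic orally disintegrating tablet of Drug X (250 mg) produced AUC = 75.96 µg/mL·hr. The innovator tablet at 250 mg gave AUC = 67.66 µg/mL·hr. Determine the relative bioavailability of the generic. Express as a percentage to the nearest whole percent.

F_rel = 112%

F_rel = (AUC_test/D_test) / (AUC_ref/D_ref)
      = (75.96/250) / (67.66/250)
      = 0.30384 / 0.27064 = 1.1227 = 112.27%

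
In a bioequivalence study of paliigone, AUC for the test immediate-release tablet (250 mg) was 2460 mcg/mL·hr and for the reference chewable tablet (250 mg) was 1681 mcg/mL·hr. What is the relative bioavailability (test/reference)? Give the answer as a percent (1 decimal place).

F_rel = (AUC_test/D_test) / (AUC_ref/D_ref)
      = (2460/250) / (1681/250)
      = 9.84 / 6.724 = 1.4634 = 146.34%

F_rel = 146.3%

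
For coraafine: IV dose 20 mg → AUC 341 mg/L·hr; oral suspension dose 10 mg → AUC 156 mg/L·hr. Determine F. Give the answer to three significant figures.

F = 0.915

F = (AUC_ev / D_ev) / (AUC_iv / D_iv)
  = (156/10) / (341/20)
  = 15.6 / 17.05 = 0.9150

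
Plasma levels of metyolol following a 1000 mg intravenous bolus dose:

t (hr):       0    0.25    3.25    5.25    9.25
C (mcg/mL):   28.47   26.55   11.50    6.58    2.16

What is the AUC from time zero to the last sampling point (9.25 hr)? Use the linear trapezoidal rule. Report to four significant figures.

Trapezoidal AUC_0→9.25:
  [0→0.25]: (28.47+26.55)/2 × 0.25 = 6.8775
  [0.25→3.25]: (26.55+11.50)/2 × 3 = 57.075
  [3.25→5.25]: (11.50+6.58)/2 × 2 = 18.08
  [5.25→9.25]: (6.58+2.16)/2 × 4 = 17.48
  Sum = 99.5125 mcg/mL·hr

AUC = 99.51 mcg/mL·hr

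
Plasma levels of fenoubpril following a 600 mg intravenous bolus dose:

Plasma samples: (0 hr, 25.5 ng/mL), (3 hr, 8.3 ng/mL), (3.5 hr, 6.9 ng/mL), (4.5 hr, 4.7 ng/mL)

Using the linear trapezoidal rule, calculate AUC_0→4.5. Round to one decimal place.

Trapezoidal AUC_0→4.5:
  [0→3]: (25.5+8.3)/2 × 3 = 50.7
  [3→3.5]: (8.3+6.9)/2 × 0.5 = 3.8
  [3.5→4.5]: (6.9+4.7)/2 × 1 = 5.8
  Sum = 60.3 ng/mL·hr

AUC = 60.3 ng/mL·hr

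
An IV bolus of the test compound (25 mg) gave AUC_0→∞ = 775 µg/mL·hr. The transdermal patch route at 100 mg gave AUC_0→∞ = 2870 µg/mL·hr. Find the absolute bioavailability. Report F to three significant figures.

F = (AUC_ev / D_ev) / (AUC_iv / D_iv)
  = (2870/100) / (775/25)
  = 28.7 / 31 = 0.9258

F = 0.926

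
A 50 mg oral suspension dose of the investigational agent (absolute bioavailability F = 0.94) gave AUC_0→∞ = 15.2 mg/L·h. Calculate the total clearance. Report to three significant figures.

CL = 3.09 L/h

CL = F × Dose / AUC_0→∞
   = 0.94 × 50 / 15.2 = 3.09211 L/h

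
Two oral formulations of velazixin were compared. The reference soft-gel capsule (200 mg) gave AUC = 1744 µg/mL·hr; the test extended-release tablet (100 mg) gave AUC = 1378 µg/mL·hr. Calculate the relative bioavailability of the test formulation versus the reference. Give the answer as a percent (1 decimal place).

F_rel = 158.0%

F_rel = (AUC_test/D_test) / (AUC_ref/D_ref)
      = (1378/100) / (1744/200)
      = 13.78 / 8.72 = 1.5803 = 158.03%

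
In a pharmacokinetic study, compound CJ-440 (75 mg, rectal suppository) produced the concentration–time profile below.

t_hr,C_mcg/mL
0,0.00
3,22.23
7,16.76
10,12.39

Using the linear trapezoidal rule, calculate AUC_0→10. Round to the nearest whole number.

Trapezoidal AUC_0→10:
  [0→3]: (0.00+22.23)/2 × 3 = 33.345
  [3→7]: (22.23+16.76)/2 × 4 = 77.98
  [7→10]: (16.76+12.39)/2 × 3 = 43.725
  Sum = 155.05 mcg/mL·hr

AUC = 155 mcg/mL·hr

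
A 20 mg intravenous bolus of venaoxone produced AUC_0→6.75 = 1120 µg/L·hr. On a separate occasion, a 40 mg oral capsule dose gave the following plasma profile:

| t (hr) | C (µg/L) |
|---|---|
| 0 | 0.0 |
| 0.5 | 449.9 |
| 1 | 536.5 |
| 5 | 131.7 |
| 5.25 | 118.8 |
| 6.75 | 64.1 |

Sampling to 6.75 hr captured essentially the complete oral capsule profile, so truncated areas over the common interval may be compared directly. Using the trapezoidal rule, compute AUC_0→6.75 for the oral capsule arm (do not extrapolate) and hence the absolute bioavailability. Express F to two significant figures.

F = 0.83

Trapezoidal AUC_0→6.75 (oral capsule):
  [0→0.5]: (0.0+449.9)/2 × 0.5 = 112.475
  [0.5→1]: (449.9+536.5)/2 × 0.5 = 246.6
  [1→5]: (536.5+131.7)/2 × 4 = 1336.4
  [5→5.25]: (131.7+118.8)/2 × 0.25 = 31.3125
  [5.25→6.75]: (118.8+64.1)/2 × 1.5 = 137.175
  Sum = 1863.9625 µg/L·hr
F = (AUC_ev/D_ev)/(AUC_iv/D_iv) = (1863.9625/40)/(1120/20) = 46.5991/56 = 0.8321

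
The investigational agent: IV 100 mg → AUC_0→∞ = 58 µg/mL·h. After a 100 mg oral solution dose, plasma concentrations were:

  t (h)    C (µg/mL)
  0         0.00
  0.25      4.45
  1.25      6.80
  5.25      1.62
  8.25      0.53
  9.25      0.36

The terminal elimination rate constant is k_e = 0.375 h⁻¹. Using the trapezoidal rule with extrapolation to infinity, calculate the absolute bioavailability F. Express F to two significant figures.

F = 0.48

Trapezoidal AUC_0→9.25 (oral solution):
  [0→0.25]: (0.00+4.45)/2 × 0.25 = 0.55625
  [0.25→1.25]: (4.45+6.80)/2 × 1 = 5.625
  [1.25→5.25]: (6.80+1.62)/2 × 4 = 16.84
  [5.25→8.25]: (1.62+0.53)/2 × 3 = 3.225
  [8.25→9.25]: (0.53+0.36)/2 × 1 = 0.445
  Sum = 26.69125 µg/mL·h
Tail: C_last/k_e = 0.36/0.375 = 0.960
AUC_0→∞ (oral solution) = 26.69125 + 0.960 = 27.65125 µg/mL·h
F = (AUC_ev/D_ev)/(AUC_iv/D_iv) = (27.65125/100)/(58/100) = 0.2765125/0.58 = 0.4767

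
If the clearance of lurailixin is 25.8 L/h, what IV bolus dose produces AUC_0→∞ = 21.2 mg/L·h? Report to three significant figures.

Dose_iv = CL × AUC_0→∞
     = 25.8 × 21.2 = 546.96 mg

Dose = 547 mg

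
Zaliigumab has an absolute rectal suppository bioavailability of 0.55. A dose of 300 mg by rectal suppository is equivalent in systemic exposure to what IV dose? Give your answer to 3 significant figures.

Systemic exposure from an extravascular dose = F × D_ev, so the equivalent IV dose is F × D_ev.
D_iv = F × D_ev = 0.55 × 300 = 165 mg

D_iv = 165 mg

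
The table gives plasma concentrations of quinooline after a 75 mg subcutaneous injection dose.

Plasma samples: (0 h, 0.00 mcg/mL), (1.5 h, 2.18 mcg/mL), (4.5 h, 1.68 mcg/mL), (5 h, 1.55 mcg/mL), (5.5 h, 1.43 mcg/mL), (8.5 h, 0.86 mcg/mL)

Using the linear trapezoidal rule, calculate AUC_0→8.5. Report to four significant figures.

Trapezoidal AUC_0→8.5:
  [0→1.5]: (0.00+2.18)/2 × 1.5 = 1.635
  [1.5→4.5]: (2.18+1.68)/2 × 3 = 5.79
  [4.5→5]: (1.68+1.55)/2 × 0.5 = 0.8075
  [5→5.5]: (1.55+1.43)/2 × 0.5 = 0.745
  [5.5→8.5]: (1.43+0.86)/2 × 3 = 3.435
  Sum = 12.4125 mcg/mL·h

AUC = 12.41 mcg/mL·h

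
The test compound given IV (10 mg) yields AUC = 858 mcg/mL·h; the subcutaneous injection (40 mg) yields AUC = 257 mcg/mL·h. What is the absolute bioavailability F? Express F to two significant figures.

F = (AUC_ev / D_ev) / (AUC_iv / D_iv)
  = (257/40) / (858/10)
  = 6.425 / 85.8 = 0.0749

F = 0.075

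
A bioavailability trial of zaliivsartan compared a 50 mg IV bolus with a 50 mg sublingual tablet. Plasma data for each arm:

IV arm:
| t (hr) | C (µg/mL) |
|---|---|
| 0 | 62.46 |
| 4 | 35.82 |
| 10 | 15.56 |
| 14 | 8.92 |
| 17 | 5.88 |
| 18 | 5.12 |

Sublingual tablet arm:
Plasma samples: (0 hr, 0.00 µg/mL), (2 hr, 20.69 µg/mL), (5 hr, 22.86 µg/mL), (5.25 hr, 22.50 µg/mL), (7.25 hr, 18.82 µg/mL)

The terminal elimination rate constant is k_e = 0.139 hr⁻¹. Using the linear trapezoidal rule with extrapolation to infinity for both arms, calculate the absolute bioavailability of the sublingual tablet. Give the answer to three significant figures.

Trapezoidal AUC_0→18 (IV):
  [0→4]: (62.46+35.82)/2 × 4 = 196.56
  [4→10]: (35.82+15.56)/2 × 6 = 154.14
  [10→14]: (15.56+8.92)/2 × 4 = 48.96
  [14→17]: (8.92+5.88)/2 × 3 = 22.2
  [17→18]: (5.88+5.12)/2 × 1 = 5.5
  Sum = 427.36 µg/mL·hr
IV tail: 5.12/0.139 = 36.835; AUC_iv,0→∞ = 427.36 + 36.835 = 464.195 µg/mL·hr
Trapezoidal AUC_0→7.25 (sublingual tablet):
  [0→2]: (0.00+20.69)/2 × 2 = 20.69
  [2→5]: (20.69+22.86)/2 × 3 = 65.325
  [5→5.25]: (22.86+22.50)/2 × 0.25 = 5.67
  [5.25→7.25]: (22.50+18.82)/2 × 2 = 41.32
  Sum = 133.005 µg/mL·hr
sublingual tablet tail: 18.82/0.139 = 135.396; AUC_ev,0→∞ = 133.005 + 135.396 = 268.401 µg/mL·hr
F = (AUC_ev/D_ev)/(AUC_iv/D_iv) = (268.401/50)/(464.195/50) = 5.36802/9.2839 = 0.5782

F = 0.578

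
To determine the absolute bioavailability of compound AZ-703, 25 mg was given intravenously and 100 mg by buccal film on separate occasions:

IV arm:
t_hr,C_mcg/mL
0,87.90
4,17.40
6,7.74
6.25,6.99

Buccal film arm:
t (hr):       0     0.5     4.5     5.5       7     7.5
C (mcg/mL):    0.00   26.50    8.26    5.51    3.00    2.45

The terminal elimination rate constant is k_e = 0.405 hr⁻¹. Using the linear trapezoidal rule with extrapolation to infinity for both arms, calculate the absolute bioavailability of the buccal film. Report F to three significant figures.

Trapezoidal AUC_0→6.25 (IV):
  [0→4]: (87.90+17.40)/2 × 4 = 210.6
  [4→6]: (17.40+7.74)/2 × 2 = 25.14
  [6→6.25]: (7.74+6.99)/2 × 0.25 = 1.84125
  Sum = 237.58125 mcg/mL·hr
IV tail: 6.99/0.405 = 17.259; AUC_iv,0→∞ = 237.58125 + 17.259 = 254.84025 mcg/mL·hr
Trapezoidal AUC_0→7.5 (buccal film):
  [0→0.5]: (0.00+26.50)/2 × 0.5 = 6.625
  [0.5→4.5]: (26.50+8.26)/2 × 4 = 69.52
  [4.5→5.5]: (8.26+5.51)/2 × 1 = 6.885
  [5.5→7]: (5.51+3.00)/2 × 1.5 = 6.3825
  [7→7.5]: (3.00+2.45)/2 × 0.5 = 1.3625
  Sum = 90.775 mcg/mL·hr
buccal film tail: 2.45/0.405 = 6.049; AUC_ev,0→∞ = 90.775 + 6.049 = 96.824 mcg/mL·hr
F = (AUC_ev/D_ev)/(AUC_iv/D_iv) = (96.824/100)/(254.84025/25) = 0.96824/10.19361 = 0.0950

F = 0.0950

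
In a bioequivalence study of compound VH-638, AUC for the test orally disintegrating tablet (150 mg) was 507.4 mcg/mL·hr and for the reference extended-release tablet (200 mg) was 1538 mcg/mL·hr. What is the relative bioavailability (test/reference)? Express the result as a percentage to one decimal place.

F_rel = (AUC_test/D_test) / (AUC_ref/D_ref)
      = (507.4/150) / (1538/200)
      = 3.38267 / 7.69 = 0.4399 = 43.99%

F_rel = 44.0%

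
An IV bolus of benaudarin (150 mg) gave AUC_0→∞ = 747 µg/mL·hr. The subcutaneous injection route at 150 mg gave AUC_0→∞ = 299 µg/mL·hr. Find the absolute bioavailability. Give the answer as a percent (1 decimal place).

F = 40.0%

F = (AUC_ev / D_ev) / (AUC_iv / D_iv)
  = (299/150) / (747/150)
  = 1.99333 / 4.98 = 0.4003
  = 40.03%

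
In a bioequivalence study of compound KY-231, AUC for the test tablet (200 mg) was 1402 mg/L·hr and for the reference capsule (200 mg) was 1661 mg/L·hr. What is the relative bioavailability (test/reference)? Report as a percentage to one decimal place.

F_rel = (AUC_test/D_test) / (AUC_ref/D_ref)
      = (1402/200) / (1661/200)
      = 7.01 / 8.305 = 0.8441 = 84.41%

F_rel = 84.4%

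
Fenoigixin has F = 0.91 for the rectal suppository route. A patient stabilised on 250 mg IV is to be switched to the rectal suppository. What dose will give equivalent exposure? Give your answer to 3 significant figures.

For equal systemic exposure: F × D_ev = D_iv
D_ev = D_iv / F = 250 / 0.91 = 274.725 mg

D_rectal = 275 mg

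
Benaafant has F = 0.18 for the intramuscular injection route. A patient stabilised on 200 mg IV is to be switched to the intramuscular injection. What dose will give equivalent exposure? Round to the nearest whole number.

D_intramuscular = 1111 mg

For equal systemic exposure: F × D_ev = D_iv
D_ev = D_iv / F = 200 / 0.18 = 1111.11 mg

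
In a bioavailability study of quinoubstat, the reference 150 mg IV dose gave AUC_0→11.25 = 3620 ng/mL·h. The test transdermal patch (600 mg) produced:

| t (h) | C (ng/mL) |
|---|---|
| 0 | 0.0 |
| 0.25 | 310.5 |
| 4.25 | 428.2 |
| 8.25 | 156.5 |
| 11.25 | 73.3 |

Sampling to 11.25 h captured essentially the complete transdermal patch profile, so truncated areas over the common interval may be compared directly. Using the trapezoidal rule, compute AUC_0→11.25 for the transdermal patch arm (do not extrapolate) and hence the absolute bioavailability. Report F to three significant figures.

Trapezoidal AUC_0→11.25 (transdermal patch):
  [0→0.25]: (0.0+310.5)/2 × 0.25 = 38.8125
  [0.25→4.25]: (310.5+428.2)/2 × 4 = 1477.4
  [4.25→8.25]: (428.2+156.5)/2 × 4 = 1169.4
  [8.25→11.25]: (156.5+73.3)/2 × 3 = 344.7
  Sum = 3030.3125 ng/mL·h
F = (AUC_ev/D_ev)/(AUC_iv/D_iv) = (3030.3125/600)/(3620/150) = 5.05052/24.1333 = 0.2093

F = 0.209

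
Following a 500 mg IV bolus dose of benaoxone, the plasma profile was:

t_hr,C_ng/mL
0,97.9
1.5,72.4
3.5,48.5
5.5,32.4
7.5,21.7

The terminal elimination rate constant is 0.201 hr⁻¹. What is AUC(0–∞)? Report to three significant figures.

Trapezoidal AUC_0→7.5:
  [0→1.5]: (97.9+72.4)/2 × 1.5 = 127.725
  [1.5→3.5]: (72.4+48.5)/2 × 2 = 120.9
  [3.5→5.5]: (48.5+32.4)/2 × 2 = 80.9
  [5.5→7.5]: (32.4+21.7)/2 × 2 = 54.1
  Sum = 383.625 ng/mL·hr
Extrapolated tail: C_last / k_e = 21.7 / 0.201 = 107.960
AUC_0→∞ = 383.625 + 107.960 = 491.585 ng/mL·hr

AUC = 492 ng/mL·hr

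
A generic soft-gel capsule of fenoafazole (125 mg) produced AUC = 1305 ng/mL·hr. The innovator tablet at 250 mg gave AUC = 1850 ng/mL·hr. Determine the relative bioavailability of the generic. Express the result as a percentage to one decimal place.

F_rel = 141.1%

F_rel = (AUC_test/D_test) / (AUC_ref/D_ref)
      = (1305/125) / (1850/250)
      = 10.44 / 7.4 = 1.4108 = 141.08%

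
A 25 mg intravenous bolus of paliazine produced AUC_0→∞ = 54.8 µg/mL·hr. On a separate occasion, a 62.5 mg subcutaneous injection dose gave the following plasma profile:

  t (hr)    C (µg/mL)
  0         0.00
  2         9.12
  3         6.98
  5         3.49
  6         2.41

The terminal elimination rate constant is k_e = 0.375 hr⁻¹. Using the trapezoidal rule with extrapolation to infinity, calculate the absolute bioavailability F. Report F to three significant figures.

F = 0.270

Trapezoidal AUC_0→6 (subcutaneous injection):
  [0→2]: (0.00+9.12)/2 × 2 = 9.12
  [2→3]: (9.12+6.98)/2 × 1 = 8.05
  [3→5]: (6.98+3.49)/2 × 2 = 10.47
  [5→6]: (3.49+2.41)/2 × 1 = 2.95
  Sum = 30.59 µg/mL·hr
Tail: C_last/k_e = 2.41/0.375 = 6.427
AUC_0→∞ (subcutaneous injection) = 30.59 + 6.427 = 37.017 µg/mL·hr
F = (AUC_ev/D_ev)/(AUC_iv/D_iv) = (37.017/62.5)/(54.8/25) = 0.592272/2.192 = 0.2702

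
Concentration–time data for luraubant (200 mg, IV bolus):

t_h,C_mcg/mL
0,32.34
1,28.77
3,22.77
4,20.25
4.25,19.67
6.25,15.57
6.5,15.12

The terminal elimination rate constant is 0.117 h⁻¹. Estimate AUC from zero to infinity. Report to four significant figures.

AUC = 276.9 mcg/mL·h

Trapezoidal AUC_0→6.5:
  [0→1]: (32.34+28.77)/2 × 1 = 30.555
  [1→3]: (28.77+22.77)/2 × 2 = 51.54
  [3→4]: (22.77+20.25)/2 × 1 = 21.51
  [4→4.25]: (20.25+19.67)/2 × 0.25 = 4.99
  [4.25→6.25]: (19.67+15.57)/2 × 2 = 35.24
  [6.25→6.5]: (15.57+15.12)/2 × 0.25 = 3.83625
  Sum = 147.67125 mcg/mL·h
Extrapolated tail: C_last / k_e = 15.12 / 0.117 = 129.231
AUC_0→∞ = 147.67125 + 129.231 = 276.90225 mcg/mL·h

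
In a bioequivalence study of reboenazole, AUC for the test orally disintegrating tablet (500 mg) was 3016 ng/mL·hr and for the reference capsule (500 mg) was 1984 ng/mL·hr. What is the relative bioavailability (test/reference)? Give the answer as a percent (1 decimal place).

F_rel = 152.0%

F_rel = (AUC_test/D_test) / (AUC_ref/D_ref)
      = (3016/500) / (1984/500)
      = 6.032 / 3.968 = 1.5202 = 152.02%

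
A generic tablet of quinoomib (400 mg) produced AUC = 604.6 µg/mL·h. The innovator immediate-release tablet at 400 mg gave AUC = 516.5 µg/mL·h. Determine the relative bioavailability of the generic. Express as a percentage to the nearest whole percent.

F_rel = (AUC_test/D_test) / (AUC_ref/D_ref)
      = (604.6/400) / (516.5/400)
      = 1.5115 / 1.29125 = 1.1706 = 117.06%

F_rel = 117%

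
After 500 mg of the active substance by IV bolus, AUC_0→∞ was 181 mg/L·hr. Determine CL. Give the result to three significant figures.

CL = 2.76 L/hr

CL = Dose_iv / AUC_0→∞
   = 500 / 181 = 2.76243 L/hr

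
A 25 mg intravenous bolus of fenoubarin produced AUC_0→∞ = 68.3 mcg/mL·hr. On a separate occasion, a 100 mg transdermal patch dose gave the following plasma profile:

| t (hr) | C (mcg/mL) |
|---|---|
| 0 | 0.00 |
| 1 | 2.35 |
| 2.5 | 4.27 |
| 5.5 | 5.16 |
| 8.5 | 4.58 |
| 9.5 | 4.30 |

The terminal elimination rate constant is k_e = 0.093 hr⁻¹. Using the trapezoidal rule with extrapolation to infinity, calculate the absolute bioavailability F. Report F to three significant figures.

F = 0.313

Trapezoidal AUC_0→9.5 (transdermal patch):
  [0→1]: (0.00+2.35)/2 × 1 = 1.175
  [1→2.5]: (2.35+4.27)/2 × 1.5 = 4.965
  [2.5→5.5]: (4.27+5.16)/2 × 3 = 14.145
  [5.5→8.5]: (5.16+4.58)/2 × 3 = 14.61
  [8.5→9.5]: (4.58+4.30)/2 × 1 = 4.44
  Sum = 39.335 mcg/mL·hr
Tail: C_last/k_e = 4.30/0.093 = 46.237
AUC_0→∞ (transdermal patch) = 39.335 + 46.237 = 85.572 mcg/mL·hr
F = (AUC_ev/D_ev)/(AUC_iv/D_iv) = (85.572/100)/(68.3/25) = 0.85572/2.732 = 0.3132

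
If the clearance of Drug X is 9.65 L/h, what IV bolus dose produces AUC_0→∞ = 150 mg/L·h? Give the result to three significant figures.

Dose = 1450 mg

Dose_iv = CL × AUC_0→∞
     = 9.65 × 150 = 1447.5 mg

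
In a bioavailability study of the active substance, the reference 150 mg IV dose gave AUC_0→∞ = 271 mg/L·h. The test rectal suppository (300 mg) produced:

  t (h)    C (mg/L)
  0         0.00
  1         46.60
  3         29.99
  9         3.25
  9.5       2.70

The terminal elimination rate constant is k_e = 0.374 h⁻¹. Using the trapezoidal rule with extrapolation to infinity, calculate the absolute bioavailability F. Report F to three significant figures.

F = 0.384

Trapezoidal AUC_0→9.5 (rectal suppository):
  [0→1]: (0.00+46.60)/2 × 1 = 23.3
  [1→3]: (46.60+29.99)/2 × 2 = 76.59
  [3→9]: (29.99+3.25)/2 × 6 = 99.72
  [9→9.5]: (3.25+2.70)/2 × 0.5 = 1.4875
  Sum = 201.0975 mg/L·h
Tail: C_last/k_e = 2.70/0.374 = 7.219
AUC_0→∞ (rectal suppository) = 201.0975 + 7.219 = 208.3165 mg/L·h
F = (AUC_ev/D_ev)/(AUC_iv/D_iv) = (208.3165/300)/(271/150) = 0.694388/1.80667 = 0.3843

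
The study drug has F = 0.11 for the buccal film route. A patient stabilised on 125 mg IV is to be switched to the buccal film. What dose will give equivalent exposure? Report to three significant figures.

For equal systemic exposure: F × D_ev = D_iv
D_ev = D_iv / F = 125 / 0.11 = 1136.36 mg

D_buccal = 1140 mg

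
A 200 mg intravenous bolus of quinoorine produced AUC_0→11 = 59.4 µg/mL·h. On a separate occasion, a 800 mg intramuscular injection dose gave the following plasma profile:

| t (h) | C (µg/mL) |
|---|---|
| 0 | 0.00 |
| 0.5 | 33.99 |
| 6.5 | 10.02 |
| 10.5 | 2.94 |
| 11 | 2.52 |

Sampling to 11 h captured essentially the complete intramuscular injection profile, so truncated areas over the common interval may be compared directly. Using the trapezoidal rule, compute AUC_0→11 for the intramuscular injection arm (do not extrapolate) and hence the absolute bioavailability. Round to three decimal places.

Trapezoidal AUC_0→11 (intramuscular injection):
  [0→0.5]: (0.00+33.99)/2 × 0.5 = 8.4975
  [0.5→6.5]: (33.99+10.02)/2 × 6 = 132.03
  [6.5→10.5]: (10.02+2.94)/2 × 4 = 25.92
  [10.5→11]: (2.94+2.52)/2 × 0.5 = 1.365
  Sum = 167.8125 µg/mL·h
F = (AUC_ev/D_ev)/(AUC_iv/D_iv) = (167.8125/800)/(59.4/200) = 0.209766/0.297 = 0.7063

F = 0.706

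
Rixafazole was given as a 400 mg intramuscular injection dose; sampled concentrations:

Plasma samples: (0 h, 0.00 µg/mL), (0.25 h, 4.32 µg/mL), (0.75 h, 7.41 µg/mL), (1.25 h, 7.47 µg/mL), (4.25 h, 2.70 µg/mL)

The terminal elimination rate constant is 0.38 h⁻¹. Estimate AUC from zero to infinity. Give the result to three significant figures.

Trapezoidal AUC_0→4.25:
  [0→0.25]: (0.00+4.32)/2 × 0.25 = 0.54
  [0.25→0.75]: (4.32+7.41)/2 × 0.5 = 2.9325
  [0.75→1.25]: (7.41+7.47)/2 × 0.5 = 3.72
  [1.25→4.25]: (7.47+2.70)/2 × 3 = 15.255
  Sum = 22.4475 µg/mL·h
Extrapolated tail: C_last / k_e = 2.70 / 0.38 = 7.105
AUC_0→∞ = 22.4475 + 7.105 = 29.5525 µg/mL·h

AUC = 29.6 µg/mL·h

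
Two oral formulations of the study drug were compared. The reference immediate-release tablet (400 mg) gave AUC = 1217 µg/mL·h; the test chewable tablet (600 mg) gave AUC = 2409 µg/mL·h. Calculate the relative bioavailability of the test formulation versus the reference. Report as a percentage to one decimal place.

F_rel = 132.0%

F_rel = (AUC_test/D_test) / (AUC_ref/D_ref)
      = (2409/600) / (1217/400)
      = 4.015 / 3.0425 = 1.3196 = 131.96%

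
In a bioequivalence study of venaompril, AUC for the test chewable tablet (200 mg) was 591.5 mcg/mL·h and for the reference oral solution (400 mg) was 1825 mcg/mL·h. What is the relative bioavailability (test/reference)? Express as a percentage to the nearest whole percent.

F_rel = (AUC_test/D_test) / (AUC_ref/D_ref)
      = (591.5/200) / (1825/400)
      = 2.9575 / 4.5625 = 0.6482 = 64.82%

F_rel = 65%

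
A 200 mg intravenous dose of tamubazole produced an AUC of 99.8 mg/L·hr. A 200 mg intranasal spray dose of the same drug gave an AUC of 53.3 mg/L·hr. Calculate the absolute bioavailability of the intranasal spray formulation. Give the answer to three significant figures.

F = (AUC_ev / D_ev) / (AUC_iv / D_iv)
  = (53.3/200) / (99.8/200)
  = 0.2665 / 0.499 = 0.5341

F = 0.534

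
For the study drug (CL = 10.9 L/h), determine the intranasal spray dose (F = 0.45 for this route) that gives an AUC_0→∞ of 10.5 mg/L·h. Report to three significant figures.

Dose = CL × AUC_0→∞ / F
     = 10.9 × 10.5 / 0.45 = 254.333 mg

Dose = 254 mg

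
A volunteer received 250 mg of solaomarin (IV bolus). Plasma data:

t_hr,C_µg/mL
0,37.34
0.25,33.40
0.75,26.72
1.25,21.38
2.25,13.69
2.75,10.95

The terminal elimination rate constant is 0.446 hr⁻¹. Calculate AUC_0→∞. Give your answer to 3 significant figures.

AUC = 84.1 µg/mL·hr

Trapezoidal AUC_0→2.75:
  [0→0.25]: (37.34+33.40)/2 × 0.25 = 8.8425
  [0.25→0.75]: (33.40+26.72)/2 × 0.5 = 15.03
  [0.75→1.25]: (26.72+21.38)/2 × 0.5 = 12.025
  [1.25→2.25]: (21.38+13.69)/2 × 1 = 17.535
  [2.25→2.75]: (13.69+10.95)/2 × 0.5 = 6.16
  Sum = 59.5925 µg/mL·hr
Extrapolated tail: C_last / k_e = 10.95 / 0.446 = 24.552
AUC_0→∞ = 59.5925 + 24.552 = 84.1445 µg/mL·hr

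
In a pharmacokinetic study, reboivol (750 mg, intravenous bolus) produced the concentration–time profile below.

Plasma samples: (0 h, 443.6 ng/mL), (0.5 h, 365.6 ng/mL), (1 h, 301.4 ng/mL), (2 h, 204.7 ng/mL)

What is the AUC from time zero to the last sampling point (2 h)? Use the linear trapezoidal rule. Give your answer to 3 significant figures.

AUC = 622 ng/mL·h

Trapezoidal AUC_0→2:
  [0→0.5]: (443.6+365.6)/2 × 0.5 = 202.3
  [0.5→1]: (365.6+301.4)/2 × 0.5 = 166.75
  [1→2]: (301.4+204.7)/2 × 1 = 253.05
  Sum = 622.1 ng/mL·h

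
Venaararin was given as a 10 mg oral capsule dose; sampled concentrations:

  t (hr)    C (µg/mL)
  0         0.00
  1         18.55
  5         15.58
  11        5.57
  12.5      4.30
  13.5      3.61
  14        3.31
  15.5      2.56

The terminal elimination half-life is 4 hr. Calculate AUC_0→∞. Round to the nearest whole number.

Trapezoidal AUC_0→15.5:
  [0→1]: (0.00+18.55)/2 × 1 = 9.275
  [1→5]: (18.55+15.58)/2 × 4 = 68.26
  [5→11]: (15.58+5.57)/2 × 6 = 63.45
  [11→12.5]: (5.57+4.30)/2 × 1.5 = 7.4025
  [12.5→13.5]: (4.30+3.61)/2 × 1 = 3.955
  [13.5→14]: (3.61+3.31)/2 × 0.5 = 1.73
  [14→15.5]: (3.31+2.56)/2 × 1.5 = 4.4025
  Sum = 158.475 µg/mL·hr
k_e = ln2 / t½ = 0.693147 / 4 = 0.1733 hr^-1
Extrapolated tail: C_last / k_e = 2.56 / 0.1733 = 14.772
AUC_0→∞ = 158.475 + 14.772 = 173.247 µg/mL·hr

AUC = 173 µg/mL·hr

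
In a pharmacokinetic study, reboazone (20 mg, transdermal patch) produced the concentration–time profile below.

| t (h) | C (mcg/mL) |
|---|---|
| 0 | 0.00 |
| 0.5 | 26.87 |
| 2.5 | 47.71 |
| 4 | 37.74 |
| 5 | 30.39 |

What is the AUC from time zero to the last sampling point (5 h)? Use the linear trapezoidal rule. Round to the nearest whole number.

Trapezoidal AUC_0→5:
  [0→0.5]: (0.00+26.87)/2 × 0.5 = 6.7175
  [0.5→2.5]: (26.87+47.71)/2 × 2 = 74.58
  [2.5→4]: (47.71+37.74)/2 × 1.5 = 64.0875
  [4→5]: (37.74+30.39)/2 × 1 = 34.065
  Sum = 179.45 mcg/mL·h

AUC = 179 mcg/mL·h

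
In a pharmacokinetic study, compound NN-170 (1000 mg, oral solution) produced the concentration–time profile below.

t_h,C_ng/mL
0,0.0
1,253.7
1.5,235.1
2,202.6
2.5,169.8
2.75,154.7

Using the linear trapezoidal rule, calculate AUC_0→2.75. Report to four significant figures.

AUC = 492.1 ng/mL·h

Trapezoidal AUC_0→2.75:
  [0→1]: (0.0+253.7)/2 × 1 = 126.85
  [1→1.5]: (253.7+235.1)/2 × 0.5 = 122.2
  [1.5→2]: (235.1+202.6)/2 × 0.5 = 109.425
  [2→2.5]: (202.6+169.8)/2 × 0.5 = 93.1
  [2.5→2.75]: (169.8+154.7)/2 × 0.25 = 40.5625
  Sum = 492.1375 ng/mL·h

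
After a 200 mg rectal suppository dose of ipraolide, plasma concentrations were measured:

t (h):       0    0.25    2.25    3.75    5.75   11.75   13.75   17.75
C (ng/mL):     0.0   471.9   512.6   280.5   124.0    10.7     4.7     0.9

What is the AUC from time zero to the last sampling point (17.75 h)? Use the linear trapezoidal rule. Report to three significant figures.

AUC = 2470 ng/mL·h

Trapezoidal AUC_0→17.75:
  [0→0.25]: (0.0+471.9)/2 × 0.25 = 58.9875
  [0.25→2.25]: (471.9+512.6)/2 × 2 = 984.5
  [2.25→3.75]: (512.6+280.5)/2 × 1.5 = 594.825
  [3.75→5.75]: (280.5+124.0)/2 × 2 = 404.5
  [5.75→11.75]: (124.0+10.7)/2 × 6 = 404.1
  [11.75→13.75]: (10.7+4.7)/2 × 2 = 15.4
  [13.75→17.75]: (4.7+0.9)/2 × 4 = 11.2
  Sum = 2473.5125 ng/mL·h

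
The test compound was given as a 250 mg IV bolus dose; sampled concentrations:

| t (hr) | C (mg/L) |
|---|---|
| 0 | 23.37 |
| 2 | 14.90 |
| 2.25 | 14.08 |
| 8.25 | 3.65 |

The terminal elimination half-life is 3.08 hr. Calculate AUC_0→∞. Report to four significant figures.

AUC = 111.3 mg/L·hr

Trapezoidal AUC_0→8.25:
  [0→2]: (23.37+14.90)/2 × 2 = 38.27
  [2→2.25]: (14.90+14.08)/2 × 0.25 = 3.6225
  [2.25→8.25]: (14.08+3.65)/2 × 6 = 53.19
  Sum = 95.0825 mg/L·hr
k_e = ln2 / t½ = 0.693147 / 3.08 = 0.2250 hr^-1
Extrapolated tail: C_last / k_e = 3.65 / 0.225 = 16.222
AUC_0→∞ = 95.0825 + 16.222 = 111.3045 mg/L·hr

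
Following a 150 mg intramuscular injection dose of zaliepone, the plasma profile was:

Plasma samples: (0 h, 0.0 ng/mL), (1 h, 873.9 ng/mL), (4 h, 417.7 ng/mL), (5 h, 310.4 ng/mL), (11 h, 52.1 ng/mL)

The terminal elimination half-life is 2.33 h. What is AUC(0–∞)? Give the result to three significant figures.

AUC = 4000 ng/mL·h

Trapezoidal AUC_0→11:
  [0→1]: (0.0+873.9)/2 × 1 = 436.95
  [1→4]: (873.9+417.7)/2 × 3 = 1937.4
  [4→5]: (417.7+310.4)/2 × 1 = 364.05
  [5→11]: (310.4+52.1)/2 × 6 = 1087.5
  Sum = 3825.9 ng/mL·h
k_e = ln2 / t½ = 0.693147 / 2.33 = 0.2975 h^-1
Extrapolated tail: C_last / k_e = 52.1 / 0.2975 = 175.126
AUC_0→∞ = 3825.9 + 175.126 = 4001.026 ng/mL·h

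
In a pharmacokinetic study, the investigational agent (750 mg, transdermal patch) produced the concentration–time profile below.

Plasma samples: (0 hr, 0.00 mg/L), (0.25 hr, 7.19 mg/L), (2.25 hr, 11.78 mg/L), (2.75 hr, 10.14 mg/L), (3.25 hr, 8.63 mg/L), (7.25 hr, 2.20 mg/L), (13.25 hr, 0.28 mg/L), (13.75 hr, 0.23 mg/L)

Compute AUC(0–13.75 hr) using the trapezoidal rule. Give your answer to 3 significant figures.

Trapezoidal AUC_0→13.75:
  [0→0.25]: (0.00+7.19)/2 × 0.25 = 0.89875
  [0.25→2.25]: (7.19+11.78)/2 × 2 = 18.97
  [2.25→2.75]: (11.78+10.14)/2 × 0.5 = 5.48
  [2.75→3.25]: (10.14+8.63)/2 × 0.5 = 4.6925
  [3.25→7.25]: (8.63+2.20)/2 × 4 = 21.66
  [7.25→13.25]: (2.20+0.28)/2 × 6 = 7.44
  [13.25→13.75]: (0.28+0.23)/2 × 0.5 = 0.1275
  Sum = 59.26875 mg/L·hr

AUC = 59.3 mg/L·hr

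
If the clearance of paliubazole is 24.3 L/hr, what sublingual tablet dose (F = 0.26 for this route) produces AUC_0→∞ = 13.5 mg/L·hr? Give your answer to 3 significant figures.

Dose = CL × AUC_0→∞ / F
     = 24.3 × 13.5 / 0.26 = 1261.73 mg

Dose = 1260 mg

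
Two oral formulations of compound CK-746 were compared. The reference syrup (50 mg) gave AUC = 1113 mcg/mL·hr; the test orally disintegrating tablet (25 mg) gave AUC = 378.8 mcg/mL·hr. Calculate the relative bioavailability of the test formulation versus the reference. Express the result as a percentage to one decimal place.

F_rel = 68.1%

F_rel = (AUC_test/D_test) / (AUC_ref/D_ref)
      = (378.8/25) / (1113/50)
      = 15.152 / 22.26 = 0.6807 = 68.07%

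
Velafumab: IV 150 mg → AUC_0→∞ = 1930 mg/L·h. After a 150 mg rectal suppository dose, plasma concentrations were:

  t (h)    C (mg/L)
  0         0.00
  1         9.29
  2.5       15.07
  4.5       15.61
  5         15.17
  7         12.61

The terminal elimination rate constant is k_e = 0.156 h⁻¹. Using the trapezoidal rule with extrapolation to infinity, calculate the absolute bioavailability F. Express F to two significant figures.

Trapezoidal AUC_0→7 (rectal suppository):
  [0→1]: (0.00+9.29)/2 × 1 = 4.645
  [1→2.5]: (9.29+15.07)/2 × 1.5 = 18.27
  [2.5→4.5]: (15.07+15.61)/2 × 2 = 30.68
  [4.5→5]: (15.61+15.17)/2 × 0.5 = 7.695
  [5→7]: (15.17+12.61)/2 × 2 = 27.78
  Sum = 89.07 mg/L·h
Tail: C_last/k_e = 12.61/0.156 = 80.833
AUC_0→∞ (rectal suppository) = 89.07 + 80.833 = 169.903 mg/L·h
F = (AUC_ev/D_ev)/(AUC_iv/D_iv) = (169.903/150)/(1930/150) = 1.13269/12.8667 = 0.0880

F = 0.088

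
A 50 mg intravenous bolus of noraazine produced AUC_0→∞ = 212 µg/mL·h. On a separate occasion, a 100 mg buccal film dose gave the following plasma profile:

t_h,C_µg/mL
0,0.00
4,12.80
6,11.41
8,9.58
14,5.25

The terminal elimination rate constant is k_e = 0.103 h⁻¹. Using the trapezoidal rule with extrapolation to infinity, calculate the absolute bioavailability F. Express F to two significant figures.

Trapezoidal AUC_0→14 (buccal film):
  [0→4]: (0.00+12.80)/2 × 4 = 25.6
  [4→6]: (12.80+11.41)/2 × 2 = 24.21
  [6→8]: (11.41+9.58)/2 × 2 = 20.99
  [8→14]: (9.58+5.25)/2 × 6 = 44.49
  Sum = 115.29 µg/mL·h
Tail: C_last/k_e = 5.25/0.103 = 50.971
AUC_0→∞ (buccal film) = 115.29 + 50.971 = 166.261 µg/mL·h
F = (AUC_ev/D_ev)/(AUC_iv/D_iv) = (166.261/100)/(212/50) = 1.66261/4.24 = 0.3921

F = 0.39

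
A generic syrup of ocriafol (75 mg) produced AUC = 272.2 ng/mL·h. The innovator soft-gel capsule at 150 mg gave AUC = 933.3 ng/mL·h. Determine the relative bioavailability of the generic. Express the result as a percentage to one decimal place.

F_rel = 58.3%

F_rel = (AUC_test/D_test) / (AUC_ref/D_ref)
      = (272.2/75) / (933.3/150)
      = 3.62933 / 6.222 = 0.5833 = 58.33%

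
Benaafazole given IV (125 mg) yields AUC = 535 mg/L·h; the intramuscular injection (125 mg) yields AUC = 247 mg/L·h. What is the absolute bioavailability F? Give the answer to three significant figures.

F = (AUC_ev / D_ev) / (AUC_iv / D_iv)
  = (247/125) / (535/125)
  = 1.976 / 4.28 = 0.4617

F = 0.462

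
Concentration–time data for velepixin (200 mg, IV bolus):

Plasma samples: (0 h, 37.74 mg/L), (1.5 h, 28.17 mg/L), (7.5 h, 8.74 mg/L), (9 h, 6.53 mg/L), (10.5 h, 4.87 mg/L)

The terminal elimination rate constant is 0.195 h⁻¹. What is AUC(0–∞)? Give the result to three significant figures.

AUC = 205 mg/L·h

Trapezoidal AUC_0→10.5:
  [0→1.5]: (37.74+28.17)/2 × 1.5 = 49.4325
  [1.5→7.5]: (28.17+8.74)/2 × 6 = 110.73
  [7.5→9]: (8.74+6.53)/2 × 1.5 = 11.4525
  [9→10.5]: (6.53+4.87)/2 × 1.5 = 8.55
  Sum = 180.165 mg/L·h
Extrapolated tail: C_last / k_e = 4.87 / 0.195 = 24.974
AUC_0→∞ = 180.165 + 24.974 = 205.139 mg/L·h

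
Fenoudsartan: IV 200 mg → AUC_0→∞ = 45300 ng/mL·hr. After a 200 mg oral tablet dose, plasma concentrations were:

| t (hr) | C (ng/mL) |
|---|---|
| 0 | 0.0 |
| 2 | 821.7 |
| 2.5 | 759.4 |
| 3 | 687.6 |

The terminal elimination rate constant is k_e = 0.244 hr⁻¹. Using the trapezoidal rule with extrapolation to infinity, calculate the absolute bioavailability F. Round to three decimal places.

F = 0.097

Trapezoidal AUC_0→3 (oral tablet):
  [0→2]: (0.0+821.7)/2 × 2 = 821.7
  [2→2.5]: (821.7+759.4)/2 × 0.5 = 395.275
  [2.5→3]: (759.4+687.6)/2 × 0.5 = 361.75
  Sum = 1578.725 ng/mL·hr
Tail: C_last/k_e = 687.6/0.244 = 2818.033
AUC_0→∞ (oral tablet) = 1578.725 + 2818.033 = 4396.758 ng/mL·hr
F = (AUC_ev/D_ev)/(AUC_iv/D_iv) = (4396.758/200)/(45300/200) = 21.98379/226.5 = 0.0971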